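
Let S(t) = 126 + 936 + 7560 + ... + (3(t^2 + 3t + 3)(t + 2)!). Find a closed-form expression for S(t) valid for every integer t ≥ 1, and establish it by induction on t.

S(t) = (3t + 3)(t + 3)! - 18

We claim S(t) = (3t + 3)(t + 3)! - 18 for all t ≥ 1.
Base step (t = 1): S(1) = 126, and the closed form gives 126. They agree.
Inductive step: suppose the statement holds for some r ≥ 1, so S(r) = (3r + 3)(r + 3)! - 18.
Then S(r+1) = S(r) + (3(r^2 + 5r + 7)(r + 3)!) = ((3r + 3)(r + 3)! - 18) + (3(r^2 + 5r + 7)(r + 3)!).
Simplifying, S(r+1) = (3(r+1) + 3)((r+1) + 3)! - 18,
which is the closed form with t = r+1.
By induction, the statement is established for all t ≥ 1.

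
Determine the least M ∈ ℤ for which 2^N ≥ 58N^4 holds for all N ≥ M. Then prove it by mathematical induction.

At N = 24: 16777216 < 19243008, so the inequality fails and M ≥ 25. We prove 2^N ≥ 58N^4 for all N ≥ 25.
Base step (N = 25): 2^N = 33554432 and 58N^4 = 22656250, so 33554432 ≥ 22656250.
Suppose the result is true for N = j, so 2^j ≥ 58j^4.
Then 2^(j + 1) = 2·(2^j) ≥ 2·(58j^4).
Also, for j ≥ 25 we have 2·(58j^4) ≥ 58(j+1)^4, since 2 ≥ (1 + 1/j)^4 for all j ≥ 25.
Combining, 2^(j + 1) ≥ 58(j+1)^4.
By the principle of mathematical induction, the result holds for all N ≥ 25.
Hence the smallest such M is 25.

M = 25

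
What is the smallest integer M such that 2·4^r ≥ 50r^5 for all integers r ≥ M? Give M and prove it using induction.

M = 11

At r = 10: 2097152 < 5000000, so the inequality fails and M ≥ 11. We prove 2·4^r ≥ 50r^5 for all r ≥ 11.
When r = 11: 2·4^r = 8388608 and 50r^5 = 8052550, so 8388608 ≥ 8052550.
Inductive step: assume the claim holds for r = i, so 2·4^i ≥ 50i^5.
Then 2·4^(i + 1) = 4·(2·4^i) ≥ 4·(50i^5).
Also, for i ≥ 11 we have 4·(50i^5) ≥ 50(i+1)^5, since 4 ≥ (1 + 1/i)^5 for all i ≥ 11.
Combining, 2·4^(i + 1) ≥ 50(i+1)^5.
By induction, the statement is established for all r ≥ 11.
Hence the smallest such M is 11.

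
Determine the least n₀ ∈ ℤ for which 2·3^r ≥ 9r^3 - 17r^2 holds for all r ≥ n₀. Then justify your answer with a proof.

n₀ = 6

At r = 5: 486 < 700, so the inequality fails and n₀ ≥ 6. We prove 2·3^r ≥ 9r^3 - 17r^2 for all r ≥ 6.
Base case (r = 6): 2·3^r = 1458 and 9r^3 - 17r^2 = 1332, so 1458 ≥ 1332.
Suppose the result is true for r = m, so 2·3^m ≥ 9m^3 - 17m^2.
Then 2·3^(m + 1) = 3·(2·3^m) ≥ 3·(9m^3 - 17m^2).
Also, for m ≥ 6 we have 3·(9m^3 - 17m^2) ≥ 9(m+1)^3 - 17(m+1)^2, since 3·(9m^3 - 17m^2) − (9(m+1)^3 - 17(m+1)^2) = 18m^3 - 61m^2 + 7m + 8, which is nonnegative for all m ≥ 6.
Combining, 2·3^(m + 1) ≥ 9(m+1)^3 - 17(m+1)^2.
Hence, by induction on r, the claim holds for every r ≥ 6.
Hence the smallest such n₀ is 6.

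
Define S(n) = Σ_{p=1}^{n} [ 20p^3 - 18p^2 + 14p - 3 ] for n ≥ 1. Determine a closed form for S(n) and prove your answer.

S(n) = n(5n^3 + 4n^2 + 3n + 1)

We claim S(n) = n(5n^3 + 4n^2 + 3n + 1) for all n ≥ 1.
Base case (n = 1): S(1) = 13, and the closed form gives 13. They agree.
Inductive step: assume the claim holds for n = p, so S(p) = p(5p^3 + 4p^2 + 3p + 1).
Then S(p+1) = S(p) + (20p^3 + 42p^2 + 38p + 13) = (p(5p^3 + 4p^2 + 3p + 1)) + (20p^3 + 42p^2 + 38p + 13).
Simplifying, S(p+1) = (p + 1)(5p^3 + 19p^2 + 26p + 13) = (p+1)(5(p+1)^3 + 4(p+1)^2 + 3(p+1) + 1),
which is the closed form with n = p+1.
By the principle of mathematical induction, the result holds for all n ≥ 1.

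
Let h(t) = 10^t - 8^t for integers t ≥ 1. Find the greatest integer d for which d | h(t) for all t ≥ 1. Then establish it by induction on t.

d = 2

Computing the first values: h(1) = 2 and h(2) = 36; gcd(2, 36) = 2, so d ≤ 2.
We prove 2 | 10^t - 8^t for all t ≥ 1 by induction on t.
When t = 1: h(1) = 2 = 2·(1), so 2 | h(1).
For the inductive step, assume it holds for an arbitrary k ≥ 1, i.e. 2 | h(k). Then
10^{k+1} − 8^{k+1} = 10·10^k − 8·8^k = 10·(10^k − 8^k) + (2)·8^k. The first term is divisible by 2 by the inductive hypothesis, and the second term (2)·8^k is divisible by 2 since 2 | 2. Hence 2 | h(k+1).
By the principle of mathematical induction, the result holds for all t ≥ 1.
Therefore the largest such d is 2.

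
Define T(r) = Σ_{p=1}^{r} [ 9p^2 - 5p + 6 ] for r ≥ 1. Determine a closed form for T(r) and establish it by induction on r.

T(r) = r(3r^2 + 2r + 5)

We claim T(r) = r(3r^2 + 2r + 5) for all r ≥ 1.
Base case (r = 1): T(1) = 10, and the closed form gives 10. They agree.
Inductive step: assume the claim holds for r = p, so T(p) = p(3p^2 + 2p + 5).
Then T(p+1) = T(p) + (9p^2 + 13p + 10) = (p(3p^2 + 2p + 5)) + (9p^2 + 13p + 10).
Simplifying, T(p+1) = (p + 1)(3p^2 + 8p + 10) = (p+1)(3(p+1)^2 + 2(p+1) + 5),
which is the closed form with r = p+1.
This completes the induction.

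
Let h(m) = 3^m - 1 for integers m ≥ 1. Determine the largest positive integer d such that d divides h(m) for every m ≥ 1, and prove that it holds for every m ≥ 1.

Computing the first values: h(1) = 2 and h(2) = 8; gcd(2, 8) = 2, so d ≤ 2.
We prove 2 | 3^m - 1 for all m ≥ 1 by induction on m.
For the base case m = 1: h(1) = 2 = 2·(1), so 2 | h(1).
Suppose the result is true for m = j, i.e. 2 | h(j). Then
3^{j+1} − 1^{j+1} = 3·3^j − 1·1^j = 3·(3^j − 1^j) + (2)·1^j. The first term is divisible by 2 by the inductive hypothesis, and the second term (2)·1^j is divisible by 2 since 2 | 2. Hence 2 | h(j+1).
This completes the induction.
Therefore the largest such d is 2.

d = 2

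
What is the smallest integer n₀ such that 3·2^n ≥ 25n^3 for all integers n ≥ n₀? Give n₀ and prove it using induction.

At n = 14: 49152 < 68600, so the inequality fails and n₀ ≥ 15. We prove 3·2^n ≥ 25n^3 for all n ≥ 15.
Base step (n = 15): 3·2^n = 98304 and 25n^3 = 84375, so 98304 ≥ 84375.
For the inductive step, assume it holds for an arbitrary j ≥ 15, so 3·2^j ≥ 25j^3.
Then 3·2^(j + 1) = 2·(3·2^j) ≥ 2·(25j^3).
Also, for j ≥ 15 we have 2·(25j^3) ≥ 25(j+1)^3, since 2 ≥ (1 + 1/j)^3 for all j ≥ 15.
Combining, 3·2^(j + 1) ≥ 25(j+1)^3.
By the principle of mathematical induction, the result holds for all n ≥ 15.
Hence the smallest such n₀ is 15.

n₀ = 15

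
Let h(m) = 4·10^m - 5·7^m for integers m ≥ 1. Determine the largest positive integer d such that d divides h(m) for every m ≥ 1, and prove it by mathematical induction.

d = 5

Computing the first values: h(1) = 5 and h(2) = 155; gcd(5, 155) = 5, so d ≤ 5.
We prove 5 | 4·10^m - 5·7^m for all m ≥ 1 by induction on m.
For the base case m = 1: h(1) = 5 = 5·(1), so 5 | h(1).
Inductive step: assume the claim holds for m = j, i.e. 5 | h(j). Then
h(j+1) − 10·h(j) = (4·10^(j+1) - 5·7^(j+1)) − 10·(4·10^j - 5·7^j) = (-5)·7^j·(7 − 10) = (15)·7^j. Since 5 | h(j) by the inductive hypothesis, 5 | 10·h(j); and 5 | 15 since 15 = 5·3. Therefore 5 | h(j+1).
This completes the induction.
Therefore the largest such d is 5.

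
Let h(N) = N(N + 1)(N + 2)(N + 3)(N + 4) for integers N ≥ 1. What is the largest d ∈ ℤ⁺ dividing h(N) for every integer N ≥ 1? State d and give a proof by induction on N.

d = 120

Computing the first values: h(1) = 120 and h(2) = 720; gcd(120, 720) = 120, so d ≤ 120.
We prove 120 | N(N + 1)(N + 2)(N + 3)(N + 4) for all N ≥ 1 by induction on N.
Base case (N = 1): h(1) = 120 = 120·(1), so 120 | h(1).
Inductive step: suppose the statement holds for some p ≥ 1, i.e. 120 | h(p). Then
h(p+1) − h(p) = (p+1)·(p+2)·(p+3)·(p+4)·(p+5) − p·(p+1)·(p+2)·(p+3)·(p+4) = (p+1)·(p+2)·(p+3)·(p+4)·[(p+5) − p] = 5·(p+1)·(p+2)·(p+3)·(p+4). The product of 4 consecutive integers is divisible by (4)! = 24, so h(p+1) − h(p) is divisible by 5·24 = 120. By the inductive hypothesis 120 | h(p), hence 120 | h(p+1).
By the principle of mathematical induction, the result holds for all N ≥ 1.
Therefore the largest such d is 120.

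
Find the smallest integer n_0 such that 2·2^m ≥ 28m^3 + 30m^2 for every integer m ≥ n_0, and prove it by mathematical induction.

n_0 = 16

At m = 15: 65536 < 101250, so the inequality fails and n_0 ≥ 16. We prove 2·2^m ≥ 28m^3 + 30m^2 for all m ≥ 16.
Base step (m = 16): 2·2^m = 131072 and 28m^3 + 30m^2 = 122368, so 131072 ≥ 122368.
For the inductive step, assume it holds for an arbitrary k ≥ 16, so 2·2^k ≥ 28k^3 + 30k^2.
Then 2·2^(k + 1) = 2·(2·2^k) ≥ 2·(28k^3 + 30k^2).
Also, for k ≥ 16 we have 2·(28k^3 + 30k^2) ≥ 28(k+1)^3 + 30(k+1)^2, since 2·(28k^3 + 30k^2) − (28(k+1)^3 + 30(k+1)^2) = 28k^3 - 54k^2 - 144k - 58, which is nonnegative for all k ≥ 16.
Combining, 2·2^(k + 1) ≥ 28(k+1)^3 + 30(k+1)^2.
By induction, the statement is established for all m ≥ 16.
Hence the smallest such n_0 is 16.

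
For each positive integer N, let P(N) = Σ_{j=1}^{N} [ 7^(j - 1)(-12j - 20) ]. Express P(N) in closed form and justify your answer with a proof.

P(N) = -7^N(2N + 3) + 3

We claim P(N) = -7^N(2N + 3) + 3 for all N ≥ 1.
Base step (N = 1): P(1) = -32, and the closed form gives -32. They agree.
Inductive step: assume the claim holds for N = j, so P(j) = -7^j(2j + 3) + 3.
Then P(j+1) = P(j) + (7^j(-12j - 32)) = (-7^j(2j + 3) + 3) + (7^j(-12j - 32)).
Simplifying, P(j+1) = -14·7^j·j - 35·7^j + 3 = -7^(j+1)(2(j+1) + 3) + 3,
which is the closed form with N = j+1.
By induction, the statement is established for all N ≥ 1.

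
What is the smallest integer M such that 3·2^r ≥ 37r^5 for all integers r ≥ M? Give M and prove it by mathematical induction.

M = 28

At r = 27: 402653184 < 530909559, so the inequality fails and M ≥ 28. We prove 3·2^r ≥ 37r^5 for all r ≥ 28.
For the base case r = 28: 3·2^r = 805306368 and 37r^5 = 636783616, so 805306368 ≥ 636783616.
Suppose the result is true for r = m, so 3·2^m ≥ 37m^5.
Then 3·2^(m + 1) = 2·(3·2^m) ≥ 2·(37m^5).
Also, for m ≥ 28 we have 2·(37m^5) ≥ 37(m+1)^5, since 2 ≥ (1 + 1/m)^5 for all m ≥ 28.
Combining, 3·2^(m + 1) ≥ 37(m+1)^5.
By the principle of mathematical induction, the result holds for all r ≥ 28.
Hence the smallest such M is 28.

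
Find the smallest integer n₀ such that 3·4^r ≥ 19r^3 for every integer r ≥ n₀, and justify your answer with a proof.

At r = 4: 768 < 1216, so the inequality fails and n₀ ≥ 5. We prove 3·4^r ≥ 19r^3 for all r ≥ 5.
Base step (r = 5): 3·4^r = 3072 and 19r^3 = 2375, so 3072 ≥ 2375.
Suppose the result is true for r = k, so 3·4^k ≥ 19k^3.
Then 3·4^(k + 1) = 4·(3·4^k) ≥ 4·(19k^3).
Also, for k ≥ 5 we have 4·(19k^3) ≥ 19(k+1)^3, since 4 ≥ (1 + 1/k)^3 for all k ≥ 5.
Combining, 3·4^(k + 1) ≥ 19(k+1)^3.
Hence, by induction on r, the claim holds for every r ≥ 5.
Hence the smallest such n₀ is 5.

n₀ = 5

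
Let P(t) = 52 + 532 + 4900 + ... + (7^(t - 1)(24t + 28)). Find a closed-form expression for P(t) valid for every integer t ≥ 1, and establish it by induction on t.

We claim P(t) = 4·7^t(t + 1) - 4 for all t ≥ 1.
Base step (t = 1): P(1) = 52, and the closed form gives 52. They agree.
Inductive step: assume the claim holds for t = p, so P(p) = 4·7^p(p + 1) - 4.
Then P(p+1) = P(p) + (7^p(24p + 52)) = (4·7^p(p + 1) - 4) + (7^p(24p + 52)).
Simplifying, P(p+1) = 28·7^p·p + 56·7^p - 4 = 4·7^(p+1)((p+1) + 1) - 4,
which is the closed form with t = p+1.
Hence, by induction on t, the claim holds for every t ≥ 1.

P(t) = 4·7^t(t + 1) - 4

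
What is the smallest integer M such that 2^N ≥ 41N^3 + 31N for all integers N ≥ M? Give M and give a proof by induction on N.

M = 18

At N = 17: 131072 < 201960, so the inequality fails and M ≥ 18. We prove 2^N ≥ 41N^3 + 31N for all N ≥ 18.
Base case (N = 18): 2^N = 262144 and 41N^3 + 31N = 239670, so 262144 ≥ 239670.
Inductive step: suppose the statement holds for some j ≥ 18, so 2^j ≥ 41j^3 + 31j.
Then 2^(j + 1) = 2·(2^j) ≥ 2·(41j^3 + 31j).
Also, for j ≥ 18 we have 2·(41j^3 + 31j) ≥ 41(j+1)^3 + 31(j+1), since 2·(41j^3 + 31j) − (41(j+1)^3 + 31(j+1)) = 41j^3 - 123j^2 - 92j - 72, which is nonnegative for all j ≥ 18.
Combining, 2^(j + 1) ≥ 41(j+1)^3 + 31(j+1).
By induction, the statement is established for all N ≥ 18.
Hence the smallest such M is 18.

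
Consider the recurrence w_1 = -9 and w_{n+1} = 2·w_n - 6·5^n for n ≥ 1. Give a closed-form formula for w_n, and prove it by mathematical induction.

w_n = 2^(n - 1) - 2·5^n

Computing the first terms: w_1 = -9, w_2 = -48, w_3 = -246. This suggests w_n = 2^(n - 1) - 2·5^n.
Base step (n = 1): the formula gives -9 = -9 = w_1.
Inductive step: suppose the statement holds for some k ≥ 1, so w_k = 2^(k - 1) - 2·5^k.
Then w_{k+1} = 2·w_k - 6·5^k = 2·(2^(k - 1) - 2·5^k) - 6·5^k = 2^k - 2·5^(k + 1) = 2^((k+1) - 1) - 2·5^(k+1),
which is the claimed formula at n = k+1.
By induction, the statement is established for all n ≥ 1.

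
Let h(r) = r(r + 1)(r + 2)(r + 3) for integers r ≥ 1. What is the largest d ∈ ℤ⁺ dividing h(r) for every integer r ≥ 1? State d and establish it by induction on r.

Computing the first values: h(1) = 24 and h(2) = 120; gcd(24, 120) = 24, so d ≤ 24.
We prove 24 | r(r + 1)(r + 2)(r + 3) for all r ≥ 1 by induction on r.
Base step (r = 1): h(1) = 24 = 24·(1), so 24 | h(1).
For the inductive step, assume it holds for an arbitrary j ≥ 1, i.e. 24 | h(j). Then
h(j+1) − h(j) = (j+1)·(j+2)·(j+3)·(j+4) − j·(j+1)·(j+2)·(j+3) = (j+1)·(j+2)·(j+3)·[(j+4) − j] = 4·(j+1)·(j+2)·(j+3). The product of 3 consecutive integers is divisible by (3)! = 6, so h(j+1) − h(j) is divisible by 4·6 = 24. By the inductive hypothesis 24 | h(j), hence 24 | h(j+1).
By the principle of mathematical induction, the result holds for all r ≥ 1.
Therefore the largest such d is 24.

d = 24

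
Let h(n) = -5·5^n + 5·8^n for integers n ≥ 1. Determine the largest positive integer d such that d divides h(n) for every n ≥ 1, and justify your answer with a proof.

d = 15

Computing the first values: h(1) = 15 and h(2) = 195; gcd(15, 195) = 15, so d ≤ 15.
We prove 15 | -5·5^n + 5·8^n for all n ≥ 1 by induction on n.
Base case (n = 1): h(1) = 15 = 15·(1), so 15 | h(1).
Suppose the result is true for n = i, i.e. 15 | h(i). Then
h(i+1) − 8·h(i) = (-5·5^(i+1) + 5·8^(i+1)) − 8·(-5·5^i + 5·8^i) = (-5)·5^i·(5 − 8) = (15)·5^i. Since 15 | h(i) by the inductive hypothesis, 15 | 8·h(i); and 15 | 15 since 15 = 15·1. Therefore 15 | h(i+1).
Hence, by induction on n, the claim holds for every n ≥ 1.
Therefore the largest such d is 15.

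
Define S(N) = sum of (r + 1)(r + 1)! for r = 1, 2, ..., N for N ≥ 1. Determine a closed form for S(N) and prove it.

S(N) = (N + 2)! - 2

We claim S(N) = (N + 2)! - 2 for all N ≥ 1.
When N = 1: S(1) = 4, and the closed form gives 4. They agree.
For the inductive step, assume it holds for an arbitrary r ≥ 1, so S(r) = (r + 2)! - 2.
Then S(r+1) = S(r) + ((r + 2)(r + 2)!) = ((r + 2)! - 2) + ((r + 2)(r + 2)!).
Simplifying, S(r+1) = ((r+1) + 2)! - 2,
which is the closed form with N = r+1.
Hence, by induction on N, the claim holds for every N ≥ 1.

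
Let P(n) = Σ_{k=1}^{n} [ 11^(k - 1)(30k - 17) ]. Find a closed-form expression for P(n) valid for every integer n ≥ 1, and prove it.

We claim P(n) = 11^n(3n - 2) + 2 for all n ≥ 1.
Base step (n = 1): P(1) = 13, and the closed form gives 13. They agree.
Suppose the result is true for n = k, so P(k) = 11^k(3k - 2) + 2.
Then P(k+1) = P(k) + (11^k(30k + 13)) = (11^k(3k - 2) + 2) + (11^k(30k + 13)).
Simplifying, P(k+1) = 33·11^k·k + 11·11^k + 2 = 11^(k+1)(3(k+1) - 2) + 2,
which is the closed form with n = k+1.
Hence, by induction on n, the claim holds for every n ≥ 1.

P(n) = 11^n(3n - 2) + 2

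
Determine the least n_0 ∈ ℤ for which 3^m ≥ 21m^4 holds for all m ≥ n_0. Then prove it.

n_0 = 12

At m = 11: 177147 < 307461, so the inequality fails and n_0 ≥ 12. We prove 3^m ≥ 21m^4 for all m ≥ 12.
When m = 12: 3^m = 531441 and 21m^4 = 435456, so 531441 ≥ 435456.
For the inductive step, assume it holds for an arbitrary p ≥ 12, so 3^p ≥ 21p^4.
Then 3^(p + 1) = 3·(3^p) ≥ 3·(21p^4).
Also, for p ≥ 12 we have 3·(21p^4) ≥ 21(p+1)^4, since 3 ≥ (1 + 1/p)^4 for all p ≥ 12.
Combining, 3^(p + 1) ≥ 21(p+1)^4.
Hence, by induction on m, the claim holds for every m ≥ 12.
Hence the smallest such n_0 is 12.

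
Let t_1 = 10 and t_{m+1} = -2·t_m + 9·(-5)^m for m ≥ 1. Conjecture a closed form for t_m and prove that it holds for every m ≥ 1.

t_m = -5(-2)^(m - 1) - 3(-5)^m

Computing the first terms: t_1 = 10, t_2 = -65, t_3 = 355. This suggests t_m = -5(-2)^(m - 1) - 3(-5)^m.
For the base case m = 1: the formula gives 10 = 10 = t_1.
For the inductive step, assume it holds for an arbitrary k ≥ 1, so t_k = -5(-2)^(k - 1) - 3(-5)^k.
Then t_{k+1} = -2·t_k + 9·(-5)^k = -2·(-5(-2)^(k - 1) - 3(-5)^k) + 9·(-5)^k = -5(-2)^k - 3(-5)^(k + 1) = -5(-2)^((k+1) - 1) - 3(-5)^(k+1),
which is the claimed formula at m = k+1.
Hence, by induction on m, the claim holds for every m ≥ 1.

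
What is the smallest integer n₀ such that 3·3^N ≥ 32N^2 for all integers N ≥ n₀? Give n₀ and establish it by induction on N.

At N = 5: 729 < 800, so the inequality fails and n₀ ≥ 6. We prove 3·3^N ≥ 32N^2 for all N ≥ 6.
Base case (N = 6): 3·3^N = 2187 and 32N^2 = 1152, so 2187 ≥ 1152.
For the inductive step, assume it holds for an arbitrary r ≥ 6, so 3·3^r ≥ 32r^2.
Then 3·3^(r + 1) = 3·(3·3^r) ≥ 3·(32r^2).
Also, for r ≥ 6 we have 3·(32r^2) ≥ 32(r+1)^2, since 3 ≥ (1 + 1/r)^2 for all r ≥ 6.
Combining, 3·3^(r + 1) ≥ 32(r+1)^2.
Hence, by induction on N, the claim holds for every N ≥ 6.
Hence the smallest such n₀ is 6.

n₀ = 6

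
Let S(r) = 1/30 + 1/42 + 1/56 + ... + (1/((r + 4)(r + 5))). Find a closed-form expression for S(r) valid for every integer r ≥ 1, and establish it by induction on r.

S(r) = r/(5(r + 5))

We claim S(r) = r/(5(r + 5)) for all r ≥ 1.
Base step (r = 1): S(1) = 1/30, and the closed form gives 1/30. They agree.
For the inductive step, assume it holds for an arbitrary i ≥ 1, so S(i) = i/(5(i + 5)).
Then S(i+1) = S(i) + (1/((i + 5)(i + 6))) = (i/(5(i + 5))) + (1/((i + 5)(i + 6))).
Simplifying, S(i+1) = (i + 1)/(5(i + 6)) = (i+1)/(5((i+1) + 5)),
which is the closed form with r = i+1.
By induction, the statement is established for all r ≥ 1.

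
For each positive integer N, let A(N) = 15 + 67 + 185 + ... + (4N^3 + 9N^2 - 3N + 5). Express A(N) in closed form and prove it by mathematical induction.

A(N) = N(N^3 + 5N^2 + 4N + 5)

We claim A(N) = N(N^3 + 5N^2 + 4N + 5) for all N ≥ 1.
Base step (N = 1): A(1) = 15, and the closed form gives 15. They agree.
For the inductive step, assume it holds for an arbitrary p ≥ 1, so A(p) = p(p^3 + 5p^2 + 4p + 5).
Then A(p+1) = A(p) + (4p^3 + 21p^2 + 27p + 15) = (p(p^3 + 5p^2 + 4p + 5)) + (4p^3 + 21p^2 + 27p + 15).
Simplifying, A(p+1) = (p + 1)(p^3 + 8p^2 + 17p + 15) = (p+1)((p+1)^3 + 5(p+1)^2 + 4(p+1) + 5),
which is the closed form with N = p+1.
By induction, the statement is established for all N ≥ 1.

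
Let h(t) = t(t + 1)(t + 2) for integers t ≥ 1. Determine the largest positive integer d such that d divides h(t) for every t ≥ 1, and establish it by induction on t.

Computing the first values: h(1) = 6 and h(2) = 24; gcd(6, 24) = 6, so d ≤ 6.
We prove 6 | t(t + 1)(t + 2) for all t ≥ 1 by induction on t.
Base step (t = 1): h(1) = 6 = 6·(1), so 6 | h(1).
Suppose the result is true for t = k, i.e. 6 | h(k). Then
h(k+1) − h(k) = (k+1)·(k+2)·(k+3) − k·(k+1)·(k+2) = (k+1)·(k+2)·[(k+3) − k] = 3·(k+1)·(k+2). The product of 2 consecutive integers is divisible by (2)! = 2, so h(k+1) − h(k) is divisible by 3·2 = 6. By the inductive hypothesis 6 | h(k), hence 6 | h(k+1).
Hence, by induction on t, the claim holds for every t ≥ 1.
Therefore the largest such d is 6.

d = 6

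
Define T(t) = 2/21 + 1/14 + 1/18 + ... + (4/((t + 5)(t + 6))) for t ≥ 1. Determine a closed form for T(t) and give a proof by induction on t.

We claim T(t) = 2t/(3(t + 6)) for all t ≥ 1.
For the base case t = 1: T(1) = 2/21, and the closed form gives 2/21. They agree.
Inductive step: assume the claim holds for t = i, so T(i) = 2i/(3(i + 6)).
Then T(i+1) = T(i) + (4/((i + 6)(i + 7))) = (2i/(3(i + 6))) + (4/((i + 6)(i + 7))).
Simplifying, T(i+1) = 2(i + 1)/(3(i + 7)) = 2(i+1)/(3((i+1) + 6)),
which is the closed form with t = i+1.
This completes the induction.

T(t) = 2t/(3(t + 6))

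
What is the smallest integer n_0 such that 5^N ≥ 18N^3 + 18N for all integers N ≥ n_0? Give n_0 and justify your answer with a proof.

n_0 = 5

At N = 4: 625 < 1224, so the inequality fails and n_0 ≥ 5. We prove 5^N ≥ 18N^3 + 18N for all N ≥ 5.
For the base case N = 5: 5^N = 3125 and 18N^3 + 18N = 2340, so 3125 ≥ 2340.
For the inductive step, assume it holds for an arbitrary i ≥ 5, so 5^i ≥ 18i^3 + 18i.
Then 5^(i + 1) = 5·(5^i) ≥ 5·(18i^3 + 18i).
Also, for i ≥ 5 we have 5·(18i^3 + 18i) ≥ 18(i+1)^3 + 18(i+1), since 5·(18i^3 + 18i) − (18(i+1)^3 + 18(i+1)) = 72i^3 - 54i^2 + 18i - 36, which is nonnegative for all i ≥ 5.
Combining, 5^(i + 1) ≥ 18(i+1)^3 + 18(i+1).
This completes the induction.
Hence the smallest such n_0 is 5.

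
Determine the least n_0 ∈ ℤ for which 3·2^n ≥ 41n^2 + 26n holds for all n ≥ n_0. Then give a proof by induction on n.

n_0 = 11

At n = 10: 3072 < 4360, so the inequality fails and n_0 ≥ 11. We prove 3·2^n ≥ 41n^2 + 26n for all n ≥ 11.
When n = 11: 3·2^n = 6144 and 41n^2 + 26n = 5247, so 6144 ≥ 5247.
For the inductive step, assume it holds for an arbitrary r ≥ 11, so 3·2^r ≥ 41r^2 + 26r.
Then 3·2^(r + 1) = 2·(3·2^r) ≥ 2·(41r^2 + 26r).
Also, for r ≥ 11 we have 2·(41r^2 + 26r) ≥ 41(r+1)^2 + 26(r+1), since 2·(41r^2 + 26r) − (41(r+1)^2 + 26(r+1)) = 41r^2 - 56r - 67, which is nonnegative for all r ≥ 11.
Combining, 3·2^(r + 1) ≥ 41(r+1)^2 + 26(r+1).
This completes the induction.
Hence the smallest such n_0 is 11.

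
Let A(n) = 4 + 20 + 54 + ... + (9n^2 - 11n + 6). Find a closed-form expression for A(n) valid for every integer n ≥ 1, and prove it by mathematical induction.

A(n) = n(3n^2 - n + 2)

We claim A(n) = n(3n^2 - n + 2) for all n ≥ 1.
For the base case n = 1: A(1) = 4, and the closed form gives 4. They agree.
Suppose the result is true for n = k, so A(k) = k(3k^2 - k + 2).
Then A(k+1) = A(k) + (9k^2 + 7k + 4) = (k(3k^2 - k + 2)) + (9k^2 + 7k + 4).
Simplifying, A(k+1) = (k + 1)(3k^2 + 5k + 4) = (k+1)(3(k+1)^2 - (k+1) + 2),
which is the closed form with n = k+1.
By induction, the statement is established for all n ≥ 1.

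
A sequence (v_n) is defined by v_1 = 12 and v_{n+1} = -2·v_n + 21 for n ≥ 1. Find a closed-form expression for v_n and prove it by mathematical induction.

v_n = 5(-2)^(n - 1) + 7

Computing the first terms: v_1 = 12, v_2 = -3, v_3 = 27. This suggests v_n = 5(-2)^(n - 1) + 7.
Base case (n = 1): the formula gives 12 = 12 = v_1.
For the inductive step, assume it holds for an arbitrary j ≥ 1, so v_j = 5(-2)^(j - 1) + 7.
Then v_{j+1} = -2·v_j + 21 = -2·(5(-2)^(j - 1) + 7) + 21 = 5(-2)^j + 7 = 5(-2)^((j+1) - 1) + 7,
which is the claimed formula at n = j+1.
By induction, the statement is established for all n ≥ 1.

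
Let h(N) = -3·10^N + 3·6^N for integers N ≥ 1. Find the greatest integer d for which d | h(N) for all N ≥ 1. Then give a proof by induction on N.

d = 12

Computing the first values: h(1) = -12 and h(2) = -192; gcd(-12, -192) = 12, so d ≤ 12.
We prove 12 | -3·10^N + 3·6^N for all N ≥ 1 by induction on N.
For the base case N = 1: h(1) = -12 = 12·(-1), so 12 | h(1).
For the inductive step, assume it holds for an arbitrary m ≥ 1, i.e. 12 | h(m). Then
h(m+1) − 10·h(m) = (-3·10^(m+1) + 3·6^(m+1)) − 10·(-3·10^m + 3·6^m) = (3)·6^m·(6 − 10) = (-12)·6^m. Since 12 | h(m) by the inductive hypothesis, 12 | 10·h(m); and 12 | -12 since -12 = 12·-1. Therefore 12 | h(m+1).
By induction, the statement is established for all N ≥ 1.
Therefore the largest such d is 12.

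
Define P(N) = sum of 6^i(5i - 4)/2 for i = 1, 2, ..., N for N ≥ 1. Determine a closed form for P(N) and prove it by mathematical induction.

P(N) = 3·6^N(N - 1) + 3

We claim P(N) = 3·6^N(N - 1) + 3 for all N ≥ 1.
Base case (N = 1): P(1) = 3, and the closed form gives 3. They agree.
For the inductive step, assume it holds for an arbitrary i ≥ 1, so P(i) = 3·6^i(i - 1) + 3.
Then P(i+1) = P(i) + (6^i(15i + 3)) = (3·6^i(i - 1) + 3) + (6^i(15i + 3)).
Simplifying, P(i+1) = 18·6^i·i + 3 = 3·6^(i+1)((i+1) - 1) + 3,
which is the closed form with N = i+1.
By the principle of mathematical induction, the result holds for all N ≥ 1.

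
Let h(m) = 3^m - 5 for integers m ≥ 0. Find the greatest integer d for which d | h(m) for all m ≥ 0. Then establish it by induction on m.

d = 2

Computing the first values: h(0) = -4 and h(1) = -2; gcd(-4, -2) = 2, so d ≤ 2.
We prove 2 | 3^m - 5 for all m ≥ 0 by induction on m.
When m = 0: h(0) = -4 = 2·(-2), so 2 | h(0).
Inductive step: suppose the statement holds for some p ≥ 0, i.e. 2 | h(p). Then
h(p+1) = 3^(p+1) - 5 = 3·(3^p - 5) + 10 = 3·h(p) + 10. The first term is divisible by 2 by the inductive hypothesis, and 10 is divisible by 2. Hence 2 | h(p+1).
By induction, the statement is established for all m ≥ 0.
Therefore the largest such d is 2.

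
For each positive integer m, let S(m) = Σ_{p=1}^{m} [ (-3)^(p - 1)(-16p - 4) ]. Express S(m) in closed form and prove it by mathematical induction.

We claim S(m) = 2(-3)^m(2m + 1) - 2 for all m ≥ 1.
When m = 1: S(1) = -20, and the closed form gives -20. They agree.
Inductive step: assume the claim holds for m = p, so S(p) = 2(-3)^p(2p + 1) - 2.
Then S(p+1) = S(p) + ((-3)^p(-16p - 20)) = (2(-3)^p(2p + 1) - 2) + ((-3)^p(-16p - 20)).
Simplifying, S(p+1) = -12(-3)^p·p - 18(-3)^p - 2 = 2(-3)^(p+1)(2(p+1) + 1) - 2,
which is the closed form with m = p+1.
By the principle of mathematical induction, the result holds for all m ≥ 1.

S(m) = 2(-3)^m(2m + 1) - 2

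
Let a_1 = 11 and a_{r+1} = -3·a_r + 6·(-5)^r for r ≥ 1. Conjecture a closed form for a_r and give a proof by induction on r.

Computing the first terms: a_1 = 11, a_2 = -63, a_3 = 339. This suggests a_r = -4(-3)^(r - 1) - 3(-5)^r.
Base case (r = 1): the formula gives 11 = 11 = a_1.
Inductive step: suppose the statement holds for some k ≥ 1, so a_k = -4(-3)^(k - 1) - 3(-5)^k.
Then a_{k+1} = -3·a_k + 6·(-5)^k = -3·(-4(-3)^(k - 1) - 3(-5)^k) + 6·(-5)^k = -4(-3)^k - 3(-5)^(k + 1) = -4(-3)^((k+1) - 1) - 3(-5)^(k+1),
which is the claimed formula at r = k+1.
By the principle of mathematical induction, the result holds for all r ≥ 1.

a_r = -4(-3)^(r - 1) - 3(-5)^r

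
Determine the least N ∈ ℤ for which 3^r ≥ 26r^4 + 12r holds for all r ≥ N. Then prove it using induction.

N = 13

At r = 12: 531441 < 539280, so the inequality fails and N ≥ 13. We prove 3^r ≥ 26r^4 + 12r for all r ≥ 13.
Base case (r = 13): 3^r = 1594323 and 26r^4 + 12r = 742742, so 1594323 ≥ 742742.
Inductive step: assume the claim holds for r = i, so 3^i ≥ 26i^4 + 12i.
Then 3^(i + 1) = 3·(3^i) ≥ 3·(26i^4 + 12i).
Also, for i ≥ 13 we have 3·(26i^4 + 12i) ≥ 26(i+1)^4 + 12(i+1), since 3·(26i^4 + 12i) − (26(i+1)^4 + 12(i+1)) = 52i^4 - 104i^3 - 156i^2 - 80i - 38, which is nonnegative for all i ≥ 13.
Combining, 3^(i + 1) ≥ 26(i+1)^4 + 12(i+1).
Hence, by induction on r, the claim holds for every r ≥ 13.
Hence the smallest such N is 13.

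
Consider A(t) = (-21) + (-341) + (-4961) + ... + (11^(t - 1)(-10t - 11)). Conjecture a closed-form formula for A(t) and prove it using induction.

We claim A(t) = -11^t(t + 1) + 1 for all t ≥ 1.
For the base case t = 1: A(1) = -21, and the closed form gives -21. They agree.
Inductive step: suppose the statement holds for some j ≥ 1, so A(j) = -11^j(j + 1) + 1.
Then A(j+1) = A(j) + (11^j(-10j - 21)) = (-11^j(j + 1) + 1) + (11^j(-10j - 21)).
Simplifying, A(j+1) = -11·11^j·j - 22·11^j + 1 = -11^(j+1)((j+1) + 1) + 1,
which is the closed form with t = j+1.
Hence, by induction on t, the claim holds for every t ≥ 1.

A(t) = -11^t(t + 1) + 1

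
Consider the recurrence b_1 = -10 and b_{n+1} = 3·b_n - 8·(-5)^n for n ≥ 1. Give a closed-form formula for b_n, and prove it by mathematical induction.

Computing the first terms: b_1 = -10, b_2 = 10, b_3 = -170. This suggests b_n = (-5)^n - 5·3^(n - 1).
Base case (n = 1): the formula gives -10 = -10 = b_1.
Inductive step: assume the claim holds for n = r, so b_r = (-5)^r - 5·3^(r - 1).
Then b_{r+1} = 3·b_r - 8·(-5)^r = 3·((-5)^r - 5·3^(r - 1)) - 8·(-5)^r = (-5)^(r + 1) - 5·3^r = (-5)^(r+1) - 5·3^((r+1) - 1),
which is the claimed formula at n = r+1.
By the principle of mathematical induction, the result holds for all n ≥ 1.

b_n = (-5)^n - 5·3^(n - 1)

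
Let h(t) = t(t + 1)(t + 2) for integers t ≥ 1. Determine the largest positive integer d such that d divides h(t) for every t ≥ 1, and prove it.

d = 6

Computing the first values: h(1) = 6 and h(2) = 24; gcd(6, 24) = 6, so d ≤ 6.
We prove 6 | t(t + 1)(t + 2) for all t ≥ 1 by induction on t.
Base step (t = 1): h(1) = 6 = 6·(1), so 6 | h(1).
For the inductive step, assume it holds for an arbitrary j ≥ 1, i.e. 6 | h(j). Then
h(j+1) − h(j) = (j+1)·(j+2)·(j+3) − j·(j+1)·(j+2) = (j+1)·(j+2)·[(j+3) − j] = 3·(j+1)·(j+2). The product of 2 consecutive integers is divisible by (2)! = 2, so h(j+1) − h(j) is divisible by 3·2 = 6. By the inductive hypothesis 6 | h(j), hence 6 | h(j+1).
This completes the induction.
Therefore the largest such d is 6.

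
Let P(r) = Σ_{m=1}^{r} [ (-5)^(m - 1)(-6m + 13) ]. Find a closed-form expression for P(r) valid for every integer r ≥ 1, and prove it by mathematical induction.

P(r) = (-5)^r(r - 2) + 2

We claim P(r) = (-5)^r(r - 2) + 2 for all r ≥ 1.
Base case (r = 1): P(1) = 7, and the closed form gives 7. They agree.
Inductive step: suppose the statement holds for some m ≥ 1, so P(m) = (-5)^m(m - 2) + 2.
Then P(m+1) = P(m) + ((-5)^m(-6m + 7)) = ((-5)^m(m - 2) + 2) + ((-5)^m(-6m + 7)).
Simplifying, P(m+1) = (-5)^(m + 1)m - (-5)^(m + 1) + 2 = (-5)^(m+1)((m+1) - 2) + 2,
which is the closed form with r = m+1.
By the principle of mathematical induction, the result holds for all r ≥ 1.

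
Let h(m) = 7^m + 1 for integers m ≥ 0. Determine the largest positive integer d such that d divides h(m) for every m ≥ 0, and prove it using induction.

Computing the first values: h(0) = 2 and h(1) = 8; gcd(2, 8) = 2, so d ≤ 2.
We prove 2 | 7^m + 1 for all m ≥ 0 by induction on m.
Base step (m = 0): h(0) = 2 = 2·(1), so 2 | h(0).
For the inductive step, assume it holds for an arbitrary i ≥ 0, i.e. 2 | h(i). Then
h(i+1) = 7^(i+1) + 1 = 7·(7^i + 1) - 6 = 7·h(i) - 6. The first term is divisible by 2 by the inductive hypothesis, and -6 is divisible by 2. Hence 2 | h(i+1).
By induction, the statement is established for all m ≥ 0.
Therefore the largest such d is 2.

d = 2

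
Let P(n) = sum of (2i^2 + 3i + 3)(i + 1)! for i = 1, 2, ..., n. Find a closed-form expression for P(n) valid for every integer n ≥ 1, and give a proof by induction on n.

P(n) = (2n + 1)(n + 2)! - 2

We claim P(n) = (2n + 1)(n + 2)! - 2 for all n ≥ 1.
For the base case n = 1: P(1) = 16, and the closed form gives 16. They agree.
Inductive step: suppose the statement holds for some i ≥ 1, so P(i) = (2i + 1)(i + 2)! - 2.
Then P(i+1) = P(i) + ((2i^2 + 7i + 8)(i + 2)!) = ((2i + 1)(i + 2)! - 2) + ((2i^2 + 7i + 8)(i + 2)!).
Simplifying, P(i+1) = (2(i+1) + 1)((i+1) + 2)! - 2,
which is the closed form with n = i+1.
By induction, the statement is established for all n ≥ 1.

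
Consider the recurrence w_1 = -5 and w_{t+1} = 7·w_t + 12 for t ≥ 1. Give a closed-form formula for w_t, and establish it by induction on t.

w_t = -3·7^(t - 1) - 2

Computing the first terms: w_1 = -5, w_2 = -23, w_3 = -149. This suggests w_t = -3·7^(t - 1) - 2.
When t = 1: the formula gives -5 = -5 = w_1.
For the inductive step, assume it holds for an arbitrary r ≥ 1, so w_r = -3·7^(r - 1) - 2.
Then w_{r+1} = 7·w_r + 12 = 7·(-3·7^(r - 1) - 2) + 12 = -3·7^r - 2 = -3·7^((r+1) - 1) - 2,
which is the claimed formula at t = r+1.
This completes the induction.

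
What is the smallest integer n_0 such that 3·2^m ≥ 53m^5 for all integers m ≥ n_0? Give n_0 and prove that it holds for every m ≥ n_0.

At m = 28: 805306368 < 912149504, so the inequality fails and n_0 ≥ 29. We prove 3·2^m ≥ 53m^5 for all m ≥ 29.
Base step (m = 29): 3·2^m = 1610612736 and 53m^5 = 1087090897, so 1610612736 ≥ 1087090897.
Suppose the result is true for m = p, so 3·2^p ≥ 53p^5.
Then 3·2^(p + 1) = 2·(3·2^p) ≥ 2·(53p^5).
Also, for p ≥ 29 we have 2·(53p^5) ≥ 53(p+1)^5, since 2 ≥ (1 + 1/p)^5 for all p ≥ 29.
Combining, 3·2^(p + 1) ≥ 53(p+1)^5.
This completes the induction.
Hence the smallest such n_0 is 29.

n_0 = 29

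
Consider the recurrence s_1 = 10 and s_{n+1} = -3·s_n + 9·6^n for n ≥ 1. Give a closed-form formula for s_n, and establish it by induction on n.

s_n = 4(-3)^(n - 1) + 6^n

Computing the first terms: s_1 = 10, s_2 = 24, s_3 = 252. This suggests s_n = 4(-3)^(n - 1) + 6^n.
When n = 1: the formula gives 10 = 10 = s_1.
Inductive step: suppose the statement holds for some j ≥ 1, so s_j = 4(-3)^(j - 1) + 6^j.
Then s_{j+1} = -3·s_j + 9·6^j = -3·(4(-3)^(j - 1) + 6^j) + 9·6^j = 4(-3)^j + 6^(j + 1) = 4(-3)^((j+1) - 1) + 6^(j+1),
which is the claimed formula at n = j+1.
By induction, the statement is established for all n ≥ 1.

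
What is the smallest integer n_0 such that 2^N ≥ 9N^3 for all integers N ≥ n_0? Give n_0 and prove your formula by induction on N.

At N = 14: 16384 < 24696, so the inequality fails and n_0 ≥ 15. We prove 2^N ≥ 9N^3 for all N ≥ 15.
When N = 15: 2^N = 32768 and 9N^3 = 30375, so 32768 ≥ 30375.
For the inductive step, assume it holds for an arbitrary m ≥ 15, so 2^m ≥ 9m^3.
Then 2^(m + 1) = 2·(2^m) ≥ 2·(9m^3).
Also, for m ≥ 15 we have 2·(9m^3) ≥ 9(m+1)^3, since 2 ≥ (1 + 1/m)^3 for all m ≥ 15.
Combining, 2^(m + 1) ≥ 9(m+1)^3.
This completes the induction.
Hence the smallest such n_0 is 15.

n_0 = 15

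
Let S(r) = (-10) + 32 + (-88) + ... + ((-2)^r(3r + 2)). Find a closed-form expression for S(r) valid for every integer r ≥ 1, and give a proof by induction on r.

S(r) = 2(-2)^r(r + 1) - 2

We claim S(r) = 2(-2)^r(r + 1) - 2 for all r ≥ 1.
When r = 1: S(1) = -10, and the closed form gives -10. They agree.
For the inductive step, assume it holds for an arbitrary m ≥ 1, so S(m) = 2(-2)^m(m + 1) - 2.
Then S(m+1) = S(m) + ((-2)^(m + 1)(3m + 5)) = (2(-2)^m(m + 1) - 2) + ((-2)^(m + 1)(3m + 5)).
Simplifying, S(m+1) = -4(-2)^m·m - 8(-2)^m - 2 = 2(-2)^(m+1)((m+1) + 1) - 2,
which is the closed form with r = m+1.
By induction, the statement is established for all r ≥ 1.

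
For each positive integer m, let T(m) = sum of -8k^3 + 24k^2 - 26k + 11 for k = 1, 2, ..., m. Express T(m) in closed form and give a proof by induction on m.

T(m) = -m(2m^3 - 4m^2 + 3m - 2)

We claim T(m) = -m(2m^3 - 4m^2 + 3m - 2) for all m ≥ 1.
When m = 1: T(1) = 1, and the closed form gives 1. They agree.
For the inductive step, assume it holds for an arbitrary k ≥ 1, so T(k) = k(-2k^3 + 4k^2 - 3k + 2).
Then T(k+1) = T(k) + (-8k^3 - 2k + 1) = (k(-2k^3 + 4k^2 - 3k + 2)) + (-8k^3 - 2k + 1).
Simplifying, T(k+1) = -(k + 1)(2k^3 + 2k^2 + k - 1) = -(k+1)(2(k+1)^3 - 4(k+1)^2 + 3(k+1) - 2),
which is the closed form with m = k+1.
Hence, by induction on m, the claim holds for every m ≥ 1.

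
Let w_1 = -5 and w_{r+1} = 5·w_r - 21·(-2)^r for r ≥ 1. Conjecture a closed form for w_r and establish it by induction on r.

w_r = 3(-2)^r + 5^(r - 1)

Computing the first terms: w_1 = -5, w_2 = 17, w_3 = 1. This suggests w_r = 3(-2)^r + 5^(r - 1).
Base case (r = 1): the formula gives -5 = -5 = w_1.
Inductive step: suppose the statement holds for some k ≥ 1, so w_k = 3(-2)^k + 5^(k - 1).
Then w_{k+1} = 5·w_k - 21·(-2)^k = 5·(3(-2)^k + 5^(k - 1)) - 21·(-2)^k = 3(-2)^(k + 1) + 5^k = 3(-2)^(k+1) + 5^((k+1) - 1),
which is the claimed formula at r = k+1.
Hence, by induction on r, the claim holds for every r ≥ 1.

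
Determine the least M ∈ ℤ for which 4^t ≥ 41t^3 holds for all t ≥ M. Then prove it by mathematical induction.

M = 7

At t = 6: 4096 < 8856, so the inequality fails and M ≥ 7. We prove 4^t ≥ 41t^3 for all t ≥ 7.
For the base case t = 7: 4^t = 16384 and 41t^3 = 14063, so 16384 ≥ 14063.
Inductive step: suppose the statement holds for some p ≥ 7, so 4^p ≥ 41p^3.
Then 4^(p + 1) = 4·(4^p) ≥ 4·(41p^3).
Also, for p ≥ 7 we have 4·(41p^3) ≥ 41(p+1)^3, since 4 ≥ (1 + 1/p)^3 for all p ≥ 7.
Combining, 4^(p + 1) ≥ 41(p+1)^3.
By induction, the statement is established for all t ≥ 7.
Hence the smallest such M is 7.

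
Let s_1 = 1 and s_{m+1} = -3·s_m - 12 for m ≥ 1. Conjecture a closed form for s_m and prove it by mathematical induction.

Computing the first terms: s_1 = 1, s_2 = -15, s_3 = 33. This suggests s_m = 4(-3)^(m - 1) - 3.
Base step (m = 1): the formula gives 1 = 1 = s_1.
Suppose the result is true for m = p, so s_p = 4(-3)^(p - 1) - 3.
Then s_{p+1} = -3·s_p - 12 = -3·(4(-3)^(p - 1) - 3) - 12 = 4(-3)^p - 3 = 4(-3)^((p+1) - 1) - 3,
which is the claimed formula at m = p+1.
By the principle of mathematical induction, the result holds for all m ≥ 1.

s_m = 4(-3)^(m - 1) - 3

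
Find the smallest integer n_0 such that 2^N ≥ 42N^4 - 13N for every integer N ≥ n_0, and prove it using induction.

n_0 = 24

At N = 23: 8388608 < 11753023, so the inequality fails and n_0 ≥ 24. We prove 2^N ≥ 42N^4 - 13N for all N ≥ 24.
Base case (N = 24): 2^N = 16777216 and 42N^4 - 13N = 13934280, so 16777216 ≥ 13934280.
Inductive step: suppose the statement holds for some i ≥ 24, so 2^i ≥ 42i^4 - 13i.
Then 2^(i + 1) = 2·(2^i) ≥ 2·(42i^4 - 13i).
Also, for i ≥ 24 we have 2·(42i^4 - 13i) ≥ 42(i+1)^4 - 13(i+1), since 2·(42i^4 - 13i) − (42(i+1)^4 - 13(i+1)) = 42i^4 - 168i^3 - 252i^2 - 181i - 29, which is nonnegative for all i ≥ 24.
Combining, 2^(i + 1) ≥ 42(i+1)^4 - 13(i+1).
By the principle of mathematical induction, the result holds for all N ≥ 24.
Hence the smallest such n_0 is 24.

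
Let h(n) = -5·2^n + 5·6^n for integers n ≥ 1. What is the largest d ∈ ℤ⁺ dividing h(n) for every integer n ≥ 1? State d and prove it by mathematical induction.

d = 20

Computing the first values: h(1) = 20 and h(2) = 160; gcd(20, 160) = 20, so d ≤ 20.
We prove 20 | -5·2^n + 5·6^n for all n ≥ 1 by induction on n.
Base step (n = 1): h(1) = 20 = 20·(1), so 20 | h(1).
Suppose the result is true for n = j, i.e. 20 | h(j). Then
h(j+1) − 6·h(j) = (-5·2^(j+1) + 5·6^(j+1)) − 6·(-5·2^j + 5·6^j) = (-5)·2^j·(2 − 6) = (20)·2^j. Since 20 | h(j) by the inductive hypothesis, 20 | 6·h(j); and 20 | 20 since 20 = 20·1. Therefore 20 | h(j+1).
This completes the induction.
Therefore the largest such d is 20.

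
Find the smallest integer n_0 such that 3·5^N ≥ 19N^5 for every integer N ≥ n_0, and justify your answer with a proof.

n_0 = 8

At N = 7: 234375 < 319333, so the inequality fails and n_0 ≥ 8. We prove 3·5^N ≥ 19N^5 for all N ≥ 8.
Base step (N = 8): 3·5^N = 1171875 and 19N^5 = 622592, so 1171875 ≥ 622592.
Inductive step: assume the claim holds for N = k, so 3·5^k ≥ 19k^5.
Then 3·5^(k + 1) = 5·(3·5^k) ≥ 5·(19k^5).
Also, for k ≥ 8 we have 5·(19k^5) ≥ 19(k+1)^5, since 5 ≥ (1 + 1/k)^5 for all k ≥ 8.
Combining, 3·5^(k + 1) ≥ 19(k+1)^5.
By the principle of mathematical induction, the result holds for all N ≥ 8.
Hence the smallest such n_0 is 8.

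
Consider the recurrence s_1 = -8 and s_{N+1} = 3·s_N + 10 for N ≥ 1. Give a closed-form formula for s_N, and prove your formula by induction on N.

s_N = -3^N - 5

Computing the first terms: s_1 = -8, s_2 = -14, s_3 = -32. This suggests s_N = -3^N - 5.
Base case (N = 1): the formula gives -8 = -8 = s_1.
Inductive step: assume the claim holds for N = k, so s_k = -3^k - 5.
Then s_{k+1} = 3·s_k + 10 = 3·(-3^k - 5) + 10 = -3^(k + 1) - 5,
which is the claimed formula at N = k+1.
This completes the induction.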